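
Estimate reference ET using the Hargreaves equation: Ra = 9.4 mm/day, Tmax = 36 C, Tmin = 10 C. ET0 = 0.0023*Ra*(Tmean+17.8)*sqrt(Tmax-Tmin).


Tmean = (Tmax + Tmin)/2 = (36 + 10)/2 = 23.0
ET0 = 0.0023 * 9.4 * (23.0 + 17.8) * sqrt(36 - 10)
ET0 = 0.0023 * 9.4 * 40.8 * 5.099020

4.4978 mm/day


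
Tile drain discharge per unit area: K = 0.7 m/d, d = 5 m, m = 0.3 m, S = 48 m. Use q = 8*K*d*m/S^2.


q = 8*K*d*m/S^2
q = 8*0.7*5*0.3/48^2
q = 8.4000 / 2304

0.0036 m/d


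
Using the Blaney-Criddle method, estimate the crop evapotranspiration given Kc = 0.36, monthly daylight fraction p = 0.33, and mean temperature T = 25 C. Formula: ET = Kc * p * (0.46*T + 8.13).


ET = Kc * p * (0.46*T + 8.13)
ET = 0.36 * 0.33 * (0.46*25 + 8.13)
ET = 0.36 * 0.33 * 19.6300

2.3320 mm/day


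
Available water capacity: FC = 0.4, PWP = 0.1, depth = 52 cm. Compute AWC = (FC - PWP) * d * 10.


AWC = (FC - PWP) * d * 10
AWC = (0.4 - 0.1) * 52 * 10
AWC = 0.3000 * 52 * 10

156.0000 mm


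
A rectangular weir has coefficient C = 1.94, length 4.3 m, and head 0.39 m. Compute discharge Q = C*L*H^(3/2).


Q = C * L * H^(3/2) = 1.94 * 4.3 * 0.39^1.5 = 1.94 * 4.3 * 0.243555

2.0317 m^3/s


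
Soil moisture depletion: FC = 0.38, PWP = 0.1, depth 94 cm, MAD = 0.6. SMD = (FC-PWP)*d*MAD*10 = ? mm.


SMD = (FC - PWP) * d * MAD * 10
SMD = (0.38 - 0.1) * 94 * 0.6 * 10
SMD = 0.2800 * 94 * 0.6 * 10

157.9200 mm


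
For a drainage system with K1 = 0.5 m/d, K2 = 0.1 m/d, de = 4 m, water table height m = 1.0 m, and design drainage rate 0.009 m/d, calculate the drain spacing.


S^2 = 8*K2*de*m/q + 4*K1*m^2/q
S^2 = 8*0.1*4*1.0/0.009 + 4*0.5*1.0^2/0.009
S = sqrt(577.7778)

24.0370 m


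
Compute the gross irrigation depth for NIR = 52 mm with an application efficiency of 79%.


Ea = 79% = 0.79
GID = NIR / Ea = 52 / 0.79 = 65.8228 mm

65.8228 mm


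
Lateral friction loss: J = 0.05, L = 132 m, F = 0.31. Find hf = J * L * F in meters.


hf = J * L * F = 0.05 * 132 * 0.31 = 2.0460 m

2.0460 m


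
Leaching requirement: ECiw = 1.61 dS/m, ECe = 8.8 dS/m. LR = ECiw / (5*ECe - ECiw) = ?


LR = ECiw / (5*ECe - ECiw)
LR = 1.61 / (5*8.8 - 1.61)
LR = 1.61 / 42.3900

0.0380


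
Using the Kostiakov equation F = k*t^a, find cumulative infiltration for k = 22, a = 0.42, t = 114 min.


F = k * t^a = 22 * 114^0.42
F = 22 * 7.309708

160.8136 mm


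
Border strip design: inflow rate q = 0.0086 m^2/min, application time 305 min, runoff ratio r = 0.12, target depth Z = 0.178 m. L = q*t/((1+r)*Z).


L = q*t/((1+r)*Z)
L = 0.0086*305/((1+0.12)*0.178)
L = 2.623/0.19936

13.1571 m


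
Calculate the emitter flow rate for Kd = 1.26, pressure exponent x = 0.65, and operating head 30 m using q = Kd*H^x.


q = Kd * H^x = 1.26 * 30^0.65 = 1.26 * 9.122814

11.4947 L/h


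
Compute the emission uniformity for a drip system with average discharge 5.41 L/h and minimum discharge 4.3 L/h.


EU = (q_min/q_avg)*100 = (4.3/5.41)*100 = 79.4824%

79.4824 %


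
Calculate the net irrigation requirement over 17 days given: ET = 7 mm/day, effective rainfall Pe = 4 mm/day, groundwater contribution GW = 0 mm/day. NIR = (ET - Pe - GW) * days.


Daily deficit = ET - Pe - GW = 7 - 4 - 0 = 3 mm/day
NIR = 3 * 17 = 51 mm

51.0000 mm


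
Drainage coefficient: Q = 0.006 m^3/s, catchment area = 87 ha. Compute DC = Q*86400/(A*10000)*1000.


DC = Q * 86400 / (A * 10000) * 1000
DC = 0.006 * 86400 / (87 * 10000) * 1000
DC = 518400.0000 / 870000

0.5959 mm/day


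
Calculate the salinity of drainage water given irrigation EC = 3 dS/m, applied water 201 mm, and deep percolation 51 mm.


EC_dw = EC_iw * D_iw / D_dw
EC_dw = 3 * 201 / 51
EC_dw = 603 / 51

11.8235 dS/m


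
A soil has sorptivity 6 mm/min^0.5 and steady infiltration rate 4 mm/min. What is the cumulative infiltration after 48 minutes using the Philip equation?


F = S*sqrt(t) + A*t
F = 6*sqrt(48) + 4*48
F = 6*6.928203 + 192

233.5692 mm


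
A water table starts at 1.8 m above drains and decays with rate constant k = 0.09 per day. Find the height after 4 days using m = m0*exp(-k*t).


m = m0 * exp(-k*t)
m = 1.8 * exp(-0.09 * 4)
m = 1.8 * exp(-0.3600)

1.2558 m


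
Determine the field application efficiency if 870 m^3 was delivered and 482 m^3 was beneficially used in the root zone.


Ea = V_root / V_field * 100 = 482 / 870 * 100 = 55.4023%

55.4023 %


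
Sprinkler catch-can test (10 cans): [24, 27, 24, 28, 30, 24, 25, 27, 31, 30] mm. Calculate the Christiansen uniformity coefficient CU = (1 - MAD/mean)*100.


mean = 27.000000 mm
MAD = 2.200000 mm
CU = (1 - 2.200000/27.000000)*100

91.8519 %


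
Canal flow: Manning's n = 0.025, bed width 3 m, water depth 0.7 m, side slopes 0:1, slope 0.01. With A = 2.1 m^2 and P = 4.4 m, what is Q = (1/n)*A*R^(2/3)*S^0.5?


R = A/P = 2.1/4.4 = 0.477273
Q = (1/0.025) * 2.1 * 0.477273^(2/3) * 0.01^0.5

5.1301 m^3/s


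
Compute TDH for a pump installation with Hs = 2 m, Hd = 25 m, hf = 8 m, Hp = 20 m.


TDH = Hs + Hd + hf + Hp = 2 + 25 + 8 + 20 = 55

55 m


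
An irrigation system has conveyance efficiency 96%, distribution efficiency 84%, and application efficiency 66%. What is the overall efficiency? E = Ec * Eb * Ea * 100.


Ec = 0.96, Eb = 0.84, Ea = 0.66
E = 0.96 * 0.84 * 0.66 * 100 = 53.2224%

53.2224 %


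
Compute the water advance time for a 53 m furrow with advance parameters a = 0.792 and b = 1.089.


t = (L/a)^(1/b)
t = (53/0.792)^(1/1.089)
t = 66.919192^(1/1.089)

47.4630 min


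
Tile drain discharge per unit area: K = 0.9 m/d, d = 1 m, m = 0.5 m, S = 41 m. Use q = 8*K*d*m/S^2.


q = 8*K*d*m/S^2
q = 8*0.9*1*0.5/41^2
q = 3.6000 / 1681

0.0021 m/d


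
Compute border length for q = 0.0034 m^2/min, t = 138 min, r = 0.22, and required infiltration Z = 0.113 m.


L = q*t/((1+r)*Z)
L = 0.0034*138/((1+0.22)*0.113)
L = 0.4692/0.13786

3.4035 m


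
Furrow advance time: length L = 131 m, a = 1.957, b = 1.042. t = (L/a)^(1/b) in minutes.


t = (L/a)^(1/b)
t = (131/1.957)^(1/1.042)
t = 66.939193^(1/1.042)

56.5057 min


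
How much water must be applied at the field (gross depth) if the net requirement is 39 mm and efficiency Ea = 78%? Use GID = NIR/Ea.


Ea = 78% = 0.78
GID = NIR / Ea = 39 / 0.78 = 50.0000 mm

50.0000 mm


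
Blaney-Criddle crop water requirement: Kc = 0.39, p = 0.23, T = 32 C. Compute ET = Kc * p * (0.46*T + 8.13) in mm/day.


ET = Kc * p * (0.46*T + 8.13)
ET = 0.39 * 0.23 * (0.46*32 + 8.13)
ET = 0.39 * 0.23 * 22.8500

2.0496 mm/day


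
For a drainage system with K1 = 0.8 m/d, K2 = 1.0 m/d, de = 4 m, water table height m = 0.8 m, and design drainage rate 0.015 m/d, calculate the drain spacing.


S^2 = 8*K2*de*m/q + 4*K1*m^2/q
S^2 = 8*1.0*4*0.8/0.015 + 4*0.8*0.8^2/0.015
S = sqrt(1843.2000)

42.9325 m


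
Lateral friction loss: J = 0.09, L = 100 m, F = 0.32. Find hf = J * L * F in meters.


hf = J * L * F = 0.09 * 100 * 0.32 = 2.8800 m

2.8800 m


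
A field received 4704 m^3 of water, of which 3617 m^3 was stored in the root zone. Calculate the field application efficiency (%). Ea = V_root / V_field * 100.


Ea = V_root / V_field * 100 = 3617 / 4704 * 100 = 76.8920%

76.8920 %


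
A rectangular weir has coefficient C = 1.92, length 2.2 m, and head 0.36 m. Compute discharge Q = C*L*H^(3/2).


Q = C * L * H^(3/2) = 1.92 * 2.2 * 0.36^1.5 = 1.92 * 2.2 * 0.216000

0.9124 m^3/s


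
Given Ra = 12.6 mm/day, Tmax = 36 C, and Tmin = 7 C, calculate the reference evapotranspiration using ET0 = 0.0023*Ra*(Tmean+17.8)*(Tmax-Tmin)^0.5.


Tmean = (Tmax + Tmin)/2 = (36 + 7)/2 = 21.5
ET0 = 0.0023 * 12.6 * (21.5 + 17.8) * sqrt(36 - 7)
ET0 = 0.0023 * 12.6 * 39.3 * 5.385165

6.1332 mm/day


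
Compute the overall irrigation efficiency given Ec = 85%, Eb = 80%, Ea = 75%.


Ec = 0.85, Eb = 0.8, Ea = 0.75
E = 0.85 * 0.8 * 0.75 * 100 = 51.0000%

51.0000 %


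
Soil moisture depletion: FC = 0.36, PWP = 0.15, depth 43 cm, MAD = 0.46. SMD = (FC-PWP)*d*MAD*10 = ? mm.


SMD = (FC - PWP) * d * MAD * 10
SMD = (0.36 - 0.15) * 43 * 0.46 * 10
SMD = 0.2100 * 43 * 0.46 * 10

41.5380 mm


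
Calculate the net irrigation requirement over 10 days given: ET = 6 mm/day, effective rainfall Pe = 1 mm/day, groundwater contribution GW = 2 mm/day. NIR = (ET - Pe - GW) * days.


Daily deficit = ET - Pe - GW = 6 - 1 - 2 = 3 mm/day
NIR = 3 * 10 = 30 mm

30.0000 mm


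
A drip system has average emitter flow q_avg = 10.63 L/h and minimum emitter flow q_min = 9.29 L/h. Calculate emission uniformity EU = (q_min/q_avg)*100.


EU = (q_min/q_avg)*100 = (9.29/10.63)*100 = 87.3942%

87.3942 %


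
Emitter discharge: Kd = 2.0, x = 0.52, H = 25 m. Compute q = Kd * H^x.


q = Kd * H^x = 2.0 * 25^0.52 = 2.0 * 5.332475

10.6649 L/h


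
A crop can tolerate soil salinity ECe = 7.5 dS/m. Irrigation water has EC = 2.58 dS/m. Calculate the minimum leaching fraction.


LR = ECiw / (5*ECe - ECiw)
LR = 2.58 / (5*7.5 - 2.58)
LR = 2.58 / 34.9200

0.0739


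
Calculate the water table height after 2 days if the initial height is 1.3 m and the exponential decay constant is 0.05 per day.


m = m0 * exp(-k*t)
m = 1.3 * exp(-0.05 * 2)
m = 1.3 * exp(-0.1000)

1.1763 m


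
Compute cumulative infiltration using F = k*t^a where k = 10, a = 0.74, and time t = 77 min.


F = k * t^a = 10 * 77^0.74
F = 10 * 24.888753

248.8875 mm


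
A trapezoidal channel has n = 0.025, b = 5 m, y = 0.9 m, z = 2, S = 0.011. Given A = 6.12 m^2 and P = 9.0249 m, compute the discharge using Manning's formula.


R = A/P = 6.12/9.0249 = 0.678124
Q = (1/0.025) * 6.12 * 0.678124^(2/3) * 0.011^0.5

19.8174 m^3/s


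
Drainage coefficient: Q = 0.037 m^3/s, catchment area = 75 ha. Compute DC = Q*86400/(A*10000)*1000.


DC = Q * 86400 / (A * 10000) * 1000
DC = 0.037 * 86400 / (75 * 10000) * 1000
DC = 3196800.0000 / 750000

4.2624 mm/day


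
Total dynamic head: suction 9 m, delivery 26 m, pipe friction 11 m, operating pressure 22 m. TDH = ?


TDH = Hs + Hd + hf + Hp = 9 + 26 + 11 + 22 = 68

68 m


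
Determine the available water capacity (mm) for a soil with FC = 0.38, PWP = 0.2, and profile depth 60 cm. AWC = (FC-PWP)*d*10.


AWC = (FC - PWP) * d * 10
AWC = (0.38 - 0.2) * 60 * 10
AWC = 0.1800 * 60 * 10

108.0000 mm


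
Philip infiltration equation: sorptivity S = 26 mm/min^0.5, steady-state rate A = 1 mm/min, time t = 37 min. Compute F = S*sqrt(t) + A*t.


F = S*sqrt(t) + A*t
F = 26*sqrt(37) + 1*37
F = 26*6.082763 + 37

195.1518 mm


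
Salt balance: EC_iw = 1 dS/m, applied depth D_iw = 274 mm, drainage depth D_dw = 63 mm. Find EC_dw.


EC_dw = EC_iw * D_iw / D_dw
EC_dw = 1 * 274 / 63
EC_dw = 274 / 63

4.3492 dS/m


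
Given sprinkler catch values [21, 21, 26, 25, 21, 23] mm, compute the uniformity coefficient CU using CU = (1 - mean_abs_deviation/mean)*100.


mean = 22.833333 mm
MAD = 1.833333 mm
CU = (1 - 1.833333/22.833333)*100

91.9708 %


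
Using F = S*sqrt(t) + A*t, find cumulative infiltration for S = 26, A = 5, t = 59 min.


F = S*sqrt(t) + A*t
F = 26*sqrt(59) + 5*59
F = 26*7.681146 + 295

494.7098 mm


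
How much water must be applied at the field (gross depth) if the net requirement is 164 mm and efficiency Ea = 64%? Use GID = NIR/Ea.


Ea = 64% = 0.64
GID = NIR / Ea = 164 / 0.64 = 256.2500 mm

256.2500 mm


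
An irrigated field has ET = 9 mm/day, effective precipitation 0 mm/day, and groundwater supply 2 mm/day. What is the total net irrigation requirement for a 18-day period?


Daily deficit = ET - Pe - GW = 9 - 0 - 2 = 7 mm/day
NIR = 7 * 18 = 126 mm

126.0000 mm


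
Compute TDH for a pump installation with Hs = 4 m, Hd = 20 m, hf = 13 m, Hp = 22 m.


TDH = Hs + Hd + hf + Hp = 4 + 20 + 13 + 22 = 59

59 m


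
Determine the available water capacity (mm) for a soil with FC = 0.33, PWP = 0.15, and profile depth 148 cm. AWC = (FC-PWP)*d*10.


AWC = (FC - PWP) * d * 10
AWC = (0.33 - 0.15) * 148 * 10
AWC = 0.1800 * 148 * 10

266.4000 mm


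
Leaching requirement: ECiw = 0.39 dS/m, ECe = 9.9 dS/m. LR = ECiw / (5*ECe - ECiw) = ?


LR = ECiw / (5*ECe - ECiw)
LR = 0.39 / (5*9.9 - 0.39)
LR = 0.39 / 49.1100

0.0079


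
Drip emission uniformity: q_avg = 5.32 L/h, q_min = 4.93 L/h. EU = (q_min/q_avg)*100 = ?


EU = (q_min/q_avg)*100 = (4.93/5.32)*100 = 92.6692%

92.6692 %


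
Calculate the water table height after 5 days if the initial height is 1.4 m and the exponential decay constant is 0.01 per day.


m = m0 * exp(-k*t)
m = 1.4 * exp(-0.01 * 5)
m = 1.4 * exp(-0.0500)

1.3317 m


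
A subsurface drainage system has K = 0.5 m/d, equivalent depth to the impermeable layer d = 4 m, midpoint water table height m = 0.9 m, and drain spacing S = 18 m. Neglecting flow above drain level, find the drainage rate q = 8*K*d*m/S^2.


q = 8*K*d*m/S^2
q = 8*0.5*4*0.9/18^2
q = 14.4000 / 324

0.0444 m/d


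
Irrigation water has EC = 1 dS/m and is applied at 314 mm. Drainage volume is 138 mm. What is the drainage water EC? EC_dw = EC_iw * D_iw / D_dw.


EC_dw = EC_iw * D_iw / D_dw
EC_dw = 1 * 314 / 138
EC_dw = 314 / 138

2.2754 dS/m


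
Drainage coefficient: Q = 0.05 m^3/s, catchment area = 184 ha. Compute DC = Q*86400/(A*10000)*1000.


DC = Q * 86400 / (A * 10000) * 1000
DC = 0.05 * 86400 / (184 * 10000) * 1000
DC = 4320000.0000 / 1840000

2.3478 mm/day


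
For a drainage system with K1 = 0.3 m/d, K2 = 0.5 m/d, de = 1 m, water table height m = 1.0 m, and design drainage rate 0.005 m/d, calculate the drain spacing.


S^2 = 8*K2*de*m/q + 4*K1*m^2/q
S^2 = 8*0.5*1*1.0/0.005 + 4*0.3*1.0^2/0.005
S = sqrt(1040.0000)

32.2490 m


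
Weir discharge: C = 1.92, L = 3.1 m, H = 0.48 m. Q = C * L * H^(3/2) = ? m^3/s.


Q = C * L * H^(3/2) = 1.92 * 3.1 * 0.48^1.5 = 1.92 * 3.1 * 0.332554

1.9794 m^3/s


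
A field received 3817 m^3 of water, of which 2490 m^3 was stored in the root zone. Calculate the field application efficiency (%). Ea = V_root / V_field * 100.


Ea = V_root / V_field * 100 = 2490 / 3817 * 100 = 65.2345%

65.2345 %


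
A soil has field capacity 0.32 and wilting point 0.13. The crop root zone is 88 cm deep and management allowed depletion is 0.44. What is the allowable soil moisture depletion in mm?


SMD = (FC - PWP) * d * MAD * 10
SMD = (0.32 - 0.13) * 88 * 0.44 * 10
SMD = 0.1900 * 88 * 0.44 * 10

73.5680 mm


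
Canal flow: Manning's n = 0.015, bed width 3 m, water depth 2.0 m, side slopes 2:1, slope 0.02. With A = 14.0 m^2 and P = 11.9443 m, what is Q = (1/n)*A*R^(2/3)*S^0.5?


R = A/P = 14.0/11.9443 = 1.172107
Q = (1/0.015) * 14.0 * 1.172107^(2/3) * 0.02^0.5

146.7337 m^3/s


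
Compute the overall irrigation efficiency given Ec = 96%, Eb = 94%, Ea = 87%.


Ec = 0.96, Eb = 0.94, Ea = 0.87
E = 0.96 * 0.94 * 0.87 * 100 = 78.5088%

78.5088 %


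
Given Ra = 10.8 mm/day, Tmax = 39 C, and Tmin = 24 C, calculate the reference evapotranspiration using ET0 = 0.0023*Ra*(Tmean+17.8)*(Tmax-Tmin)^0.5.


Tmean = (Tmax + Tmin)/2 = (39 + 24)/2 = 31.5
ET0 = 0.0023 * 10.8 * (31.5 + 17.8) * sqrt(39 - 24)
ET0 = 0.0023 * 10.8 * 49.3 * 3.872983

4.7429 mm/day


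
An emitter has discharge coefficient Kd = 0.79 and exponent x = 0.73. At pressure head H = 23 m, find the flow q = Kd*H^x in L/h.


q = Kd * H^x = 0.79 * 23^0.73 = 0.79 * 9.864188

7.7927 L/h


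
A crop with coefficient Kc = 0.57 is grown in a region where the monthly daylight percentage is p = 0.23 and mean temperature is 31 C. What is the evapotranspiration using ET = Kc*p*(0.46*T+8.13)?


ET = Kc * p * (0.46*T + 8.13)
ET = 0.57 * 0.23 * (0.46*31 + 8.13)
ET = 0.57 * 0.23 * 22.3900

2.9353 mm/day


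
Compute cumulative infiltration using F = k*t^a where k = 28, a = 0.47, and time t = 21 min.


F = k * t^a = 28 * 21^0.47
F = 28 * 4.182569

117.1119 mm


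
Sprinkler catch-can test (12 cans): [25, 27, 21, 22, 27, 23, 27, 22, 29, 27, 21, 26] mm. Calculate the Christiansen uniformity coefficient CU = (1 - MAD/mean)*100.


mean = 24.750000 mm
MAD = 2.458333 mm
CU = (1 - 2.458333/24.750000)*100

90.0673 %


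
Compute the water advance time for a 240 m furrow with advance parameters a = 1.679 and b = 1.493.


t = (L/a)^(1/b)
t = (240/1.679)^(1/1.493)
t = 142.942228^(1/1.493)

27.7658 min


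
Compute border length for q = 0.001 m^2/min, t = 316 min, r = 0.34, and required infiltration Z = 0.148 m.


L = q*t/((1+r)*Z)
L = 0.001*316/((1+0.34)*0.148)
L = 0.316/0.19832

1.5934 m


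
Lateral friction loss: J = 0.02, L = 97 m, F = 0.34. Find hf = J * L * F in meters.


hf = J * L * F = 0.02 * 97 * 0.34 = 0.6596 m

0.6596 m


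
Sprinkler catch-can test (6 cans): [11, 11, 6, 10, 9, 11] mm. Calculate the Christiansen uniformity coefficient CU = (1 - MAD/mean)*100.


mean = 9.666667 mm
MAD = 1.444444 mm
CU = (1 - 1.444444/9.666667)*100

85.0575 %


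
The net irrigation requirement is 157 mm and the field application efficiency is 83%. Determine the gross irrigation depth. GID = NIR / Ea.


Ea = 83% = 0.83
GID = NIR / Ea = 157 / 0.83 = 189.1566 mm

189.1566 mm


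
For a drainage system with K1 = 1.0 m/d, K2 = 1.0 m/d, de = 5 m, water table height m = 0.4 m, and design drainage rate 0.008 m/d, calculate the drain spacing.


S^2 = 8*K2*de*m/q + 4*K1*m^2/q
S^2 = 8*1.0*5*0.4/0.008 + 4*1.0*0.4^2/0.008
S = sqrt(2080.0000)

45.6070 m


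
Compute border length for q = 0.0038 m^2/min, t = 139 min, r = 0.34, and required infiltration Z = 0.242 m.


L = q*t/((1+r)*Z)
L = 0.0038*139/((1+0.34)*0.242)
L = 0.5282/0.32428

1.6288 m


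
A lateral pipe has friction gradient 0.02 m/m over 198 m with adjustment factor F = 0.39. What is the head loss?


hf = J * L * F = 0.02 * 198 * 0.39 = 1.5444 m

1.5444 m


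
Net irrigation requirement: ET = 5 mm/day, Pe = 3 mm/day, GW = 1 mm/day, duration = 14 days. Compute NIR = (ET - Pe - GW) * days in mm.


Daily deficit = ET - Pe - GW = 5 - 3 - 1 = 1 mm/day
NIR = 1 * 14 = 14 mm

14.0000 mm


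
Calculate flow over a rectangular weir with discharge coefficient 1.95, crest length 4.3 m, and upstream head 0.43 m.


Q = C * L * H^(3/2) = 1.95 * 4.3 * 0.43^1.5 = 1.95 * 4.3 * 0.281970

2.3643 m^3/s


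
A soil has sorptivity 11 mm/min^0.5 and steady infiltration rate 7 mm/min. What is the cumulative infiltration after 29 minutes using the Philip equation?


F = S*sqrt(t) + A*t
F = 11*sqrt(29) + 7*29
F = 11*5.385165 + 203

262.2368 mm


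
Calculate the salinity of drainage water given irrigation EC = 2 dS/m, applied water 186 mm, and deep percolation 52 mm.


EC_dw = EC_iw * D_iw / D_dw
EC_dw = 2 * 186 / 52
EC_dw = 372 / 52

7.1538 dS/m


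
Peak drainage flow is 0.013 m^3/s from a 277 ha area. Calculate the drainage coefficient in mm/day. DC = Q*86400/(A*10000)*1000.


DC = Q * 86400 / (A * 10000) * 1000
DC = 0.013 * 86400 / (277 * 10000) * 1000
DC = 1123200.0000 / 2770000

0.4055 mm/day


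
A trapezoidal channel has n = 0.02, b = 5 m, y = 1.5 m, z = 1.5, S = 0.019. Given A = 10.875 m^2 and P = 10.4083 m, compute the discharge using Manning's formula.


R = A/P = 10.875/10.4083 = 1.044839
Q = (1/0.02) * 10.875 * 1.044839^(2/3) * 0.019^0.5

77.1748 m^3/s


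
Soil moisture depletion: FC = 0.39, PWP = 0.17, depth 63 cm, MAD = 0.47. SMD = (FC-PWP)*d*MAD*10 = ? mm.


SMD = (FC - PWP) * d * MAD * 10
SMD = (0.39 - 0.17) * 63 * 0.47 * 10
SMD = 0.2200 * 63 * 0.47 * 10

65.1420 mm


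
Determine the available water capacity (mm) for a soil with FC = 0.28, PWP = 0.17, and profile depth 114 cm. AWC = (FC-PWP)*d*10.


AWC = (FC - PWP) * d * 10
AWC = (0.28 - 0.17) * 114 * 10
AWC = 0.1100 * 114 * 10

125.4000 mm


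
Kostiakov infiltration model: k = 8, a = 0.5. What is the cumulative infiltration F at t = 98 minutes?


F = k * t^a = 8 * 98^0.5
F = 8 * 9.899495

79.1960 mm


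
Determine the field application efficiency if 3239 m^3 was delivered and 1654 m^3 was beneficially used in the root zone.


Ea = V_root / V_field * 100 = 1654 / 3239 * 100 = 51.0651%

51.0651 %


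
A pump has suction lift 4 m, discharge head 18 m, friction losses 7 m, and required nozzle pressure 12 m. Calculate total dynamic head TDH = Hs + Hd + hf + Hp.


TDH = Hs + Hd + hf + Hp = 4 + 18 + 7 + 12 = 41

41 m


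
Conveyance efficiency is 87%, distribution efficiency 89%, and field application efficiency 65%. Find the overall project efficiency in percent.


Ec = 0.87, Eb = 0.89, Ea = 0.65
E = 0.87 * 0.89 * 0.65 * 100 = 50.3295%

50.3295 %


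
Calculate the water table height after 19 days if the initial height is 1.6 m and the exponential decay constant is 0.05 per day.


m = m0 * exp(-k*t)
m = 1.6 * exp(-0.05 * 19)
m = 1.6 * exp(-0.9500)

0.6188 m


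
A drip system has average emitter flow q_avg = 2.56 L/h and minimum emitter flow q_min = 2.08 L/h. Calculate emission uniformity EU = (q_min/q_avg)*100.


EU = (q_min/q_avg)*100 = (2.08/2.56)*100 = 81.2500%

81.2500 %


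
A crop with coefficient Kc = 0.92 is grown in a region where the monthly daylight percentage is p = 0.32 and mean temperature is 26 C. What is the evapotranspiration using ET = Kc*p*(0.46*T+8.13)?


ET = Kc * p * (0.46*T + 8.13)
ET = 0.92 * 0.32 * (0.46*26 + 8.13)
ET = 0.92 * 0.32 * 20.0900

5.9145 mm/day


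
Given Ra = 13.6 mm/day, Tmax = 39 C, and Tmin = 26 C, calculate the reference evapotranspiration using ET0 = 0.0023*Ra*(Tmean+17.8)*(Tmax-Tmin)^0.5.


Tmean = (Tmax + Tmin)/2 = (39 + 26)/2 = 32.5
ET0 = 0.0023 * 13.6 * (32.5 + 17.8) * sqrt(39 - 26)
ET0 = 0.0023 * 13.6 * 50.3 * 3.605551

5.6729 mm/day


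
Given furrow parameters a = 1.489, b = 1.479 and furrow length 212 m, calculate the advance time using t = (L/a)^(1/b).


t = (L/a)^(1/b)
t = (212/1.489)^(1/1.479)
t = 142.377435^(1/1.479)

28.5767 min


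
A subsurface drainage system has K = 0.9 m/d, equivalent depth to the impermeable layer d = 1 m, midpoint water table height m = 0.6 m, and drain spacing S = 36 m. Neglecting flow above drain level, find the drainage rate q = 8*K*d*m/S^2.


q = 8*K*d*m/S^2
q = 8*0.9*1*0.6/36^2
q = 4.3200 / 1296

0.0033 m/d


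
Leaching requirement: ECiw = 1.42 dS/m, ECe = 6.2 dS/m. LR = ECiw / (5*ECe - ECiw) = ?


LR = ECiw / (5*ECe - ECiw)
LR = 1.42 / (5*6.2 - 1.42)
LR = 1.42 / 29.5800

0.0480


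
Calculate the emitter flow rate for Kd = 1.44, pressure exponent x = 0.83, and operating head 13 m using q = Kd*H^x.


q = Kd * H^x = 1.44 * 13^0.83 = 1.44 * 8.405683

12.1042 L/h


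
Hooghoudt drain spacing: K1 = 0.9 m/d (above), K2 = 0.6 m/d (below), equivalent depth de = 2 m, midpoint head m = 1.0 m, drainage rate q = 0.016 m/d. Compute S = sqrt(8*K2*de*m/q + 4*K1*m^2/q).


S^2 = 8*K2*de*m/q + 4*K1*m^2/q
S^2 = 8*0.6*2*1.0/0.016 + 4*0.9*1.0^2/0.016
S = sqrt(825.0000)

28.7228 m


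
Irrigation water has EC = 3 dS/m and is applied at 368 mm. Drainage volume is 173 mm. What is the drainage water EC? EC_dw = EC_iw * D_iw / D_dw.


EC_dw = EC_iw * D_iw / D_dw
EC_dw = 3 * 368 / 173
EC_dw = 1104 / 173

6.3815 dS/m


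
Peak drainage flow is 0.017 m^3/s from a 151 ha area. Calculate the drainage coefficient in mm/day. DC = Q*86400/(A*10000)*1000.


DC = Q * 86400 / (A * 10000) * 1000
DC = 0.017 * 86400 / (151 * 10000) * 1000
DC = 1468800.0000 / 1510000

0.9727 mm/day


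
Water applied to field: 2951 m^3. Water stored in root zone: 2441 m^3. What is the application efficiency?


Ea = V_root / V_field * 100 = 2441 / 2951 * 100 = 82.7177%

82.7177 %


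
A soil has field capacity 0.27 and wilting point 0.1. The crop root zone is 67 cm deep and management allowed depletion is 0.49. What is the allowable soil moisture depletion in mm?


SMD = (FC - PWP) * d * MAD * 10
SMD = (0.27 - 0.1) * 67 * 0.49 * 10
SMD = 0.1700 * 67 * 0.49 * 10

55.8110 mm


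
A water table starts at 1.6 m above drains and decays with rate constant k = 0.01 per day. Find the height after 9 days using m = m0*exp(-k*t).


m = m0 * exp(-k*t)
m = 1.6 * exp(-0.01 * 9)
m = 1.6 * exp(-0.0900)

1.4623 m


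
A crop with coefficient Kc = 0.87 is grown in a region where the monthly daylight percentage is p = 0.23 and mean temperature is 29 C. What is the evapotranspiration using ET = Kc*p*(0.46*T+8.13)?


ET = Kc * p * (0.46*T + 8.13)
ET = 0.87 * 0.23 * (0.46*29 + 8.13)
ET = 0.87 * 0.23 * 21.4700

4.2961 mm/day


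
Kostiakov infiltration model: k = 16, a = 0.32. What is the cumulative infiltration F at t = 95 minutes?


F = k * t^a = 16 * 95^0.32
F = 16 * 4.294094

68.7055 mm


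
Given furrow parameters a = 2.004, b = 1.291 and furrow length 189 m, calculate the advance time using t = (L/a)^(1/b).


t = (L/a)^(1/b)
t = (189/2.004)^(1/1.291)
t = 94.311377^(1/1.291)

33.8442 min


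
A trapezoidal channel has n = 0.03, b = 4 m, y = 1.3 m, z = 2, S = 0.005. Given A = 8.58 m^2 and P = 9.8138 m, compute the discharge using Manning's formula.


R = A/P = 8.58/9.8138 = 0.874279
Q = (1/0.03) * 8.58 * 0.874279^(2/3) * 0.005^0.5

18.4906 m^3/s


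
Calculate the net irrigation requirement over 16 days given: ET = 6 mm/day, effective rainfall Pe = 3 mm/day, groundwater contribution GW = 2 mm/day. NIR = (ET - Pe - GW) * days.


Daily deficit = ET - Pe - GW = 6 - 3 - 2 = 1 mm/day
NIR = 1 * 16 = 16 mm

16.0000 mm


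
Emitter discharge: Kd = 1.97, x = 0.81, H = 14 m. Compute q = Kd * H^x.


q = Kd * H^x = 1.97 * 14^0.81 = 1.97 * 8.479372

16.7044 L/h


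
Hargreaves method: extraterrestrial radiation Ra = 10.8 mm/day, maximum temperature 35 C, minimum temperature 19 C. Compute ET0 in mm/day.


Tmean = (Tmax + Tmin)/2 = (35 + 19)/2 = 27.0
ET0 = 0.0023 * 10.8 * (27.0 + 17.8) * sqrt(35 - 19)
ET0 = 0.0023 * 10.8 * 44.8 * 4.000000

4.4513 mm/day


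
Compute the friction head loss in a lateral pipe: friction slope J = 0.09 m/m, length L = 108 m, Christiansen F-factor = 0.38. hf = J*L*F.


hf = J * L * F = 0.09 * 108 * 0.38 = 3.6936 m

3.6936 m


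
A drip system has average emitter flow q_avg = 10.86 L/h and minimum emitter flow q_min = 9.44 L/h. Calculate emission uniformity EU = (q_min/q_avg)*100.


EU = (q_min/q_avg)*100 = (9.44/10.86)*100 = 86.9245%

86.9245 %


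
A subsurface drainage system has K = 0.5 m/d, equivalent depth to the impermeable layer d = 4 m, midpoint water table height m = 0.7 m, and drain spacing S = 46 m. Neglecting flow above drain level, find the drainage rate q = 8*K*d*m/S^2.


q = 8*K*d*m/S^2
q = 8*0.5*4*0.7/46^2
q = 11.2000 / 2116

0.0053 m/d


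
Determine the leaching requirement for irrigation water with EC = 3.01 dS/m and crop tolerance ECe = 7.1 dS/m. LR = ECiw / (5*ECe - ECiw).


LR = ECiw / (5*ECe - ECiw)
LR = 3.01 / (5*7.1 - 3.01)
LR = 3.01 / 32.4900

0.0926


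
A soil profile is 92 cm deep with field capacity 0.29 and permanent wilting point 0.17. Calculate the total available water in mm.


AWC = (FC - PWP) * d * 10
AWC = (0.29 - 0.17) * 92 * 10
AWC = 0.1200 * 92 * 10

110.4000 mm


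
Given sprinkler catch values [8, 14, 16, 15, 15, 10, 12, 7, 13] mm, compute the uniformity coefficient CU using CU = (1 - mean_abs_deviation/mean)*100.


mean = 12.222222 mm
MAD = 2.641975 mm
CU = (1 - 2.641975/12.222222)*100

78.3838 %


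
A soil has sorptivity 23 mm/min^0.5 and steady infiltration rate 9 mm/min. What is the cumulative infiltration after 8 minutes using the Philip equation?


F = S*sqrt(t) + A*t
F = 23*sqrt(8) + 9*8
F = 23*2.828427 + 72

137.0538 mm


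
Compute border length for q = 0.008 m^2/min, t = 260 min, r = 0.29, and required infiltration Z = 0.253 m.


L = q*t/((1+r)*Z)
L = 0.008*260/((1+0.29)*0.253)
L = 2.08/0.32637

6.3731 m


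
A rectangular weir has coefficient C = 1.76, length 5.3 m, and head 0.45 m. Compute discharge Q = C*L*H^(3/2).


Q = C * L * H^(3/2) = 1.76 * 5.3 * 0.45^1.5 = 1.76 * 5.3 * 0.301869

2.8158 m^3/s


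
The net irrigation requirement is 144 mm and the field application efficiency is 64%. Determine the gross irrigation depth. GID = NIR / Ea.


Ea = 64% = 0.64
GID = NIR / Ea = 144 / 0.64 = 225.0000 mm

225.0000 mm


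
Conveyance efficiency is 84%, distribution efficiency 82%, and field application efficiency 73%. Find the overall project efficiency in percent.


Ec = 0.84, Eb = 0.82, Ea = 0.73
E = 0.84 * 0.82 * 0.73 * 100 = 50.2824%

50.2824 %


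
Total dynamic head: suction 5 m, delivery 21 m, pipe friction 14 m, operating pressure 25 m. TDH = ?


TDH = Hs + Hd + hf + Hp = 5 + 21 + 14 + 25 = 65

65 m


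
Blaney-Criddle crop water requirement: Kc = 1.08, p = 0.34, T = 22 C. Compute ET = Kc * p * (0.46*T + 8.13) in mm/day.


ET = Kc * p * (0.46*T + 8.13)
ET = 1.08 * 0.34 * (0.46*22 + 8.13)
ET = 1.08 * 0.34 * 18.2500

6.7014 mm/day


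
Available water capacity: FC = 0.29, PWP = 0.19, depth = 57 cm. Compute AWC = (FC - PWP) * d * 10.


AWC = (FC - PWP) * d * 10
AWC = (0.29 - 0.19) * 57 * 10
AWC = 0.1000 * 57 * 10

57.0000 mm


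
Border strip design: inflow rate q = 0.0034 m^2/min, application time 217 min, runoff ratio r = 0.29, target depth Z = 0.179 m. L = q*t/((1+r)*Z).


L = q*t/((1+r)*Z)
L = 0.0034*217/((1+0.29)*0.179)
L = 0.7378/0.23091

3.1952 m


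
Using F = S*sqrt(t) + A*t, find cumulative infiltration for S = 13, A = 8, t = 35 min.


F = S*sqrt(t) + A*t
F = 13*sqrt(35) + 8*35
F = 13*5.916080 + 280

356.9090 mm


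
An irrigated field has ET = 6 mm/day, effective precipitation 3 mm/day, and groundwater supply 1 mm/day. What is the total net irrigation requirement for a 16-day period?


Daily deficit = ET - Pe - GW = 6 - 3 - 1 = 2 mm/day
NIR = 2 * 16 = 32 mm

32.0000 mm


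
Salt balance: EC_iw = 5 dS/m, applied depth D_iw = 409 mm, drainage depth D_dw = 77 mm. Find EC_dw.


EC_dw = EC_iw * D_iw / D_dw
EC_dw = 5 * 409 / 77
EC_dw = 2045 / 77

26.5584 dS/m


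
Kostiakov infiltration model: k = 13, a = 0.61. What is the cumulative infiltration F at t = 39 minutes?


F = k * t^a = 13 * 39^0.61
F = 13 * 9.344357

121.4766 mm


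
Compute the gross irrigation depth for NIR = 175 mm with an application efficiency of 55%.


Ea = 55% = 0.55
GID = NIR / Ea = 175 / 0.55 = 318.1818 mm

318.1818 mm


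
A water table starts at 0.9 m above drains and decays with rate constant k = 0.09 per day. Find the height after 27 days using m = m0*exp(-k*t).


m = m0 * exp(-k*t)
m = 0.9 * exp(-0.09 * 27)
m = 0.9 * exp(-2.4300)

0.0792 m


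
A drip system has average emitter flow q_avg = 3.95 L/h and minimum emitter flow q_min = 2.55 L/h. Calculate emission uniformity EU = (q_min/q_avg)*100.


EU = (q_min/q_avg)*100 = (2.55/3.95)*100 = 64.5570%

64.5570 %


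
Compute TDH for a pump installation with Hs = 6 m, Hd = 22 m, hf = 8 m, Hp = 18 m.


TDH = Hs + Hd + hf + Hp = 6 + 22 + 8 + 18 = 54

54 m


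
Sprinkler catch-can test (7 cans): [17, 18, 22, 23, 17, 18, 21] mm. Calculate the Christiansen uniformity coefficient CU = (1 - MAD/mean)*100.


mean = 19.428571 mm
MAD = 2.204082 mm
CU = (1 - 2.204082/19.428571)*100

88.6555 %


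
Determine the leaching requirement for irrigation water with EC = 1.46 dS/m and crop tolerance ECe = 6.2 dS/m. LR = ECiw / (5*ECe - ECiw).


LR = ECiw / (5*ECe - ECiw)
LR = 1.46 / (5*6.2 - 1.46)
LR = 1.46 / 29.5400

0.0494


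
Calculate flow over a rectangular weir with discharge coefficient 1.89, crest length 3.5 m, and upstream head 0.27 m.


Q = C * L * H^(3/2) = 1.89 * 3.5 * 0.27^1.5 = 1.89 * 3.5 * 0.140296

0.9281 m^3/s


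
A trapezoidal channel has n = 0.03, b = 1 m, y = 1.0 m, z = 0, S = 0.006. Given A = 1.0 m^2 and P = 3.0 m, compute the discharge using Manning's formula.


R = A/P = 1.0/3.0 = 0.333333
Q = (1/0.03) * 1.0 * 0.333333^(2/3) * 0.006^0.5

1.2413 m^3/s


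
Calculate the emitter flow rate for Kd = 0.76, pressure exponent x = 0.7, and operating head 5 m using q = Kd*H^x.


q = Kd * H^x = 0.76 * 5^0.7 = 0.76 * 3.085169

2.3447 L/h


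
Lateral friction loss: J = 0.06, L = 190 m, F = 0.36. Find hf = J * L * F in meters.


hf = J * L * F = 0.06 * 190 * 0.36 = 4.1040 m

4.1040 m


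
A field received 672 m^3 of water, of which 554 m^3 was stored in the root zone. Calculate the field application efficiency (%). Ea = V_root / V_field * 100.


Ea = V_root / V_field * 100 = 554 / 672 * 100 = 82.4405%

82.4405 %


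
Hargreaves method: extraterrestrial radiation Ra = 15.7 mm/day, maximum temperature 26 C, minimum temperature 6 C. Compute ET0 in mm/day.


Tmean = (Tmax + Tmin)/2 = (26 + 6)/2 = 16.0
ET0 = 0.0023 * 15.7 * (16.0 + 17.8) * sqrt(26 - 6)
ET0 = 0.0023 * 15.7 * 33.8 * 4.472136

5.4583 mm/day


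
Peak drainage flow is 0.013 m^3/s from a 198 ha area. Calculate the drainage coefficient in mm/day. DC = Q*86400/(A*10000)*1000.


DC = Q * 86400 / (A * 10000) * 1000
DC = 0.013 * 86400 / (198 * 10000) * 1000
DC = 1123200.0000 / 1980000

0.5673 mm/day


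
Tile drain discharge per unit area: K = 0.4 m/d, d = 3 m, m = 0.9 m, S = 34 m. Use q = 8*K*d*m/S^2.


q = 8*K*d*m/S^2
q = 8*0.4*3*0.9/34^2
q = 8.6400 / 1156

0.0075 m/d


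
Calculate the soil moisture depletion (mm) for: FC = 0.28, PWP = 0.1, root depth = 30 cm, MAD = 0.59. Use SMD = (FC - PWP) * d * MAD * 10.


SMD = (FC - PWP) * d * MAD * 10
SMD = (0.28 - 0.1) * 30 * 0.59 * 10
SMD = 0.1800 * 30 * 0.59 * 10

31.8600 mm


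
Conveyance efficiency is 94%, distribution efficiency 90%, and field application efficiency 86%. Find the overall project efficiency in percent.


Ec = 0.94, Eb = 0.9, Ea = 0.86
E = 0.94 * 0.9 * 0.86 * 100 = 72.7560%

72.7560 %


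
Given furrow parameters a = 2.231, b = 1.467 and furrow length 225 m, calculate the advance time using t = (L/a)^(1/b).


t = (L/a)^(1/b)
t = (225/2.231)^(1/1.467)
t = 100.851636^(1/1.467)

23.2187 min


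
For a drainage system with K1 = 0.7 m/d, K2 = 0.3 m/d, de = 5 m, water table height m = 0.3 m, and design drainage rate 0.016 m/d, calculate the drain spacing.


S^2 = 8*K2*de*m/q + 4*K1*m^2/q
S^2 = 8*0.3*5*0.3/0.016 + 4*0.7*0.3^2/0.016
S = sqrt(240.7500)

15.5161 m


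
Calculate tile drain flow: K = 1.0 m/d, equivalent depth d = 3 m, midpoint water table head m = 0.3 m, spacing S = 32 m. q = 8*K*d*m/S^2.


q = 8*K*d*m/S^2
q = 8*1.0*3*0.3/32^2
q = 7.2000 / 1024

0.0070 m/d


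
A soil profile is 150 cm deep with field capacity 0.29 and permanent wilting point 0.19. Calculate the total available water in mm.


AWC = (FC - PWP) * d * 10
AWC = (0.29 - 0.19) * 150 * 10
AWC = 0.1000 * 150 * 10

150.0000 mm


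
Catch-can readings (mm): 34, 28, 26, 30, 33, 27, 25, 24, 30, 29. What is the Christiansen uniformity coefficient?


mean = 28.600000 mm
MAD = 2.600000 mm
CU = (1 - 2.600000/28.600000)*100

90.9091 %


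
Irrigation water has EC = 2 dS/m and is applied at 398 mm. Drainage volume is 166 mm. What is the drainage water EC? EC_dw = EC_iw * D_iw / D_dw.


EC_dw = EC_iw * D_iw / D_dw
EC_dw = 2 * 398 / 166
EC_dw = 796 / 166

4.7952 dS/m


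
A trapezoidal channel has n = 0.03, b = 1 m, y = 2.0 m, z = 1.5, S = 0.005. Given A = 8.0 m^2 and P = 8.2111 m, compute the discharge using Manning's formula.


R = A/P = 8.0/8.2111 = 0.974291
Q = (1/0.03) * 8.0 * 0.974291^(2/3) * 0.005^0.5

18.5316 m^3/s


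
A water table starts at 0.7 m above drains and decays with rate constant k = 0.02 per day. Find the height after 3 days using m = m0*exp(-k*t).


m = m0 * exp(-k*t)
m = 0.7 * exp(-0.02 * 3)
m = 0.7 * exp(-0.0600)

0.6592 m


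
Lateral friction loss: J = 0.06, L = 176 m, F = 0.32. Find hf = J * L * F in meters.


hf = J * L * F = 0.06 * 176 * 0.32 = 3.3792 m

3.3792 m


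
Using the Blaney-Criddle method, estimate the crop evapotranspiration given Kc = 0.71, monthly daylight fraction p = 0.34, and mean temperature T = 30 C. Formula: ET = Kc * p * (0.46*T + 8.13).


ET = Kc * p * (0.46*T + 8.13)
ET = 0.71 * 0.34 * (0.46*30 + 8.13)
ET = 0.71 * 0.34 * 21.9300

5.2939 mm/day


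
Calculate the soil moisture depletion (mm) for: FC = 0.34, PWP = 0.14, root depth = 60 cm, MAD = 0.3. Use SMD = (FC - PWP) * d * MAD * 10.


SMD = (FC - PWP) * d * MAD * 10
SMD = (0.34 - 0.14) * 60 * 0.3 * 10
SMD = 0.2000 * 60 * 0.3 * 10

36.0000 mm


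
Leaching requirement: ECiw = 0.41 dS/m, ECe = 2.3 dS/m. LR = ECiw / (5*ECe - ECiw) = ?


LR = ECiw / (5*ECe - ECiw)
LR = 0.41 / (5*2.3 - 0.41)
LR = 0.41 / 11.0900

0.0370


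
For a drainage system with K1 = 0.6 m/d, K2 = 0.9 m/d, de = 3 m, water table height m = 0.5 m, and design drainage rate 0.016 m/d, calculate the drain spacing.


S^2 = 8*K2*de*m/q + 4*K1*m^2/q
S^2 = 8*0.9*3*0.5/0.016 + 4*0.6*0.5^2/0.016
S = sqrt(712.5000)

26.6927 m


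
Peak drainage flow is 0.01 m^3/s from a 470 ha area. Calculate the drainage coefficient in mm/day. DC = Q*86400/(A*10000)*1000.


DC = Q * 86400 / (A * 10000) * 1000
DC = 0.01 * 86400 / (470 * 10000) * 1000
DC = 864000.0000 / 4700000

0.1838 mm/day


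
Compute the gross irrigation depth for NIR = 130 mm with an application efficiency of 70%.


Ea = 70% = 0.7
GID = NIR / Ea = 130 / 0.7 = 185.7143 mm

185.7143 mm


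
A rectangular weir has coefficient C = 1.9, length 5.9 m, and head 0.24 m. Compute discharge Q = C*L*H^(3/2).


Q = C * L * H^(3/2) = 1.9 * 5.9 * 0.24^1.5 = 1.9 * 5.9 * 0.117576

1.3180 m^3/s


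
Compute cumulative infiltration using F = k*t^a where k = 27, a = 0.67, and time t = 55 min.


F = k * t^a = 27 * 55^0.67
F = 27 * 14.656930

395.7371 mm


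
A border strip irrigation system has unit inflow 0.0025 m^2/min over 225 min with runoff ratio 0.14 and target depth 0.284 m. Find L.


L = q*t/((1+r)*Z)
L = 0.0025*225/((1+0.14)*0.284)
L = 0.5625/0.32376

1.7374 m


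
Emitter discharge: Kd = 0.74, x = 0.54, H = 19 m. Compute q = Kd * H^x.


q = Kd * H^x = 0.74 * 19^0.54 = 0.74 * 4.903734

3.6288 L/h


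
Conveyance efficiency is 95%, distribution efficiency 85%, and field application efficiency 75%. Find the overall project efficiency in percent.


Ec = 0.95, Eb = 0.85, Ea = 0.75
E = 0.95 * 0.85 * 0.75 * 100 = 60.5625%

60.5625 %


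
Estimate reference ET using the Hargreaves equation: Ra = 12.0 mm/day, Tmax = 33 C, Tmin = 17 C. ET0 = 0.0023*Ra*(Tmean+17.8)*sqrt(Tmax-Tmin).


Tmean = (Tmax + Tmin)/2 = (33 + 17)/2 = 25.0
ET0 = 0.0023 * 12.0 * (25.0 + 17.8) * sqrt(33 - 17)
ET0 = 0.0023 * 12.0 * 42.8 * 4.000000

4.7251 mm/day


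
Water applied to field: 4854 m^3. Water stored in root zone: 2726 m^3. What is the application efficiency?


Ea = V_root / V_field * 100 = 2726 / 4854 * 100 = 56.1599%

56.1599 %


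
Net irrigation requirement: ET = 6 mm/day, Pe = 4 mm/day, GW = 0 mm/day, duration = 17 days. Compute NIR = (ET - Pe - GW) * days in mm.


Daily deficit = ET - Pe - GW = 6 - 4 - 0 = 2 mm/day
NIR = 2 * 17 = 34 mm

34.0000 mm


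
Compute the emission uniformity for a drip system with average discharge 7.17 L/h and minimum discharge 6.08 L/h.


EU = (q_min/q_avg)*100 = (6.08/7.17)*100 = 84.7978%

84.7978 %


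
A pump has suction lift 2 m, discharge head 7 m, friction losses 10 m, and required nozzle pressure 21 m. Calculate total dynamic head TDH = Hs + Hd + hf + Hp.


TDH = Hs + Hd + hf + Hp = 2 + 7 + 10 + 21 = 40

40 m


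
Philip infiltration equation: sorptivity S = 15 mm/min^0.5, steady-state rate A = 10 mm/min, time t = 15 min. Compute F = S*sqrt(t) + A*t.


F = S*sqrt(t) + A*t
F = 15*sqrt(15) + 10*15
F = 15*3.872983 + 150

208.0947 mm


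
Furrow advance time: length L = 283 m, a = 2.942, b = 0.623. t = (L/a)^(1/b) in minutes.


t = (L/a)^(1/b)
t = (283/2.942)^(1/0.623)
t = 96.193066^(1/0.623)

1524.8121 min


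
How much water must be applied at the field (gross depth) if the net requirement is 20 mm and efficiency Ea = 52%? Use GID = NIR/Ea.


Ea = 52% = 0.52
GID = NIR / Ea = 20 / 0.52 = 38.4615 mm

38.4615 mm
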